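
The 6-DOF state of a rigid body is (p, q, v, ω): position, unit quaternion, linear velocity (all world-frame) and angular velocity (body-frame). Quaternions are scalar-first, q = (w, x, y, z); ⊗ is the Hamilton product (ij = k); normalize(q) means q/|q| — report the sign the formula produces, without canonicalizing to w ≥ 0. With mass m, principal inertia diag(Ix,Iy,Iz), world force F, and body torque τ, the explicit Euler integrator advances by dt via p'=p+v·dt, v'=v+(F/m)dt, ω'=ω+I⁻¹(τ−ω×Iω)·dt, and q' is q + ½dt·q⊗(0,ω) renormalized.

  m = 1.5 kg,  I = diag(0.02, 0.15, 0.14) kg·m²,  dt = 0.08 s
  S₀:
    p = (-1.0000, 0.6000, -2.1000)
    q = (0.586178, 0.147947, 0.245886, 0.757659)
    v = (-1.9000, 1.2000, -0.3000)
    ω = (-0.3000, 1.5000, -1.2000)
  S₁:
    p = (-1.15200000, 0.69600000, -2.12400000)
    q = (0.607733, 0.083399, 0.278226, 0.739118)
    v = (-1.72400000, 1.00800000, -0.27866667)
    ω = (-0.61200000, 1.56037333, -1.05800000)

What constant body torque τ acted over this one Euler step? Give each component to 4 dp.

ω₁ − ω₀ = (-0.31200000, 0.06037333, 0.14200000)
precession coupling = (0.0180, -0.0432, -0.0585)
I·α + gyro = (-0.0600, 0.0700, 0.1900)

τ = (-0.0600, 0.0700, 0.1900)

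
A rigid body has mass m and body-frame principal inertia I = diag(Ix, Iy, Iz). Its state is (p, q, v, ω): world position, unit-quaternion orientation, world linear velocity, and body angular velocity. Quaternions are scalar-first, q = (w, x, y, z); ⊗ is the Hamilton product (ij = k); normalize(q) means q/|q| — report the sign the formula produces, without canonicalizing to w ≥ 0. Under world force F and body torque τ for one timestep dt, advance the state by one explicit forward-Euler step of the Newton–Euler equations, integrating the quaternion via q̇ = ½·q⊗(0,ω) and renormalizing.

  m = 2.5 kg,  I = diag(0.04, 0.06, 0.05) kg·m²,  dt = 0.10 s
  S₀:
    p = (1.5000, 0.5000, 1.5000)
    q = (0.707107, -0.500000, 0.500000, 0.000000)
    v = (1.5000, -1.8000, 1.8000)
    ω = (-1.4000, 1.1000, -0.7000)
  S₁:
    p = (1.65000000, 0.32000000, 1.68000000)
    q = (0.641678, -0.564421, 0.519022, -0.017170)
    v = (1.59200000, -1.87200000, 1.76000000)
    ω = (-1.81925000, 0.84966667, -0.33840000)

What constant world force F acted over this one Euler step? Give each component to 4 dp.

F = (2.3000, -1.8000, -1.0000)

Δv = v₁−v₀ = (0.09200000, -0.07200000, -0.04000000)
m·(v₁−v₀)/dt = (2.3000, -1.8000, -1.0000)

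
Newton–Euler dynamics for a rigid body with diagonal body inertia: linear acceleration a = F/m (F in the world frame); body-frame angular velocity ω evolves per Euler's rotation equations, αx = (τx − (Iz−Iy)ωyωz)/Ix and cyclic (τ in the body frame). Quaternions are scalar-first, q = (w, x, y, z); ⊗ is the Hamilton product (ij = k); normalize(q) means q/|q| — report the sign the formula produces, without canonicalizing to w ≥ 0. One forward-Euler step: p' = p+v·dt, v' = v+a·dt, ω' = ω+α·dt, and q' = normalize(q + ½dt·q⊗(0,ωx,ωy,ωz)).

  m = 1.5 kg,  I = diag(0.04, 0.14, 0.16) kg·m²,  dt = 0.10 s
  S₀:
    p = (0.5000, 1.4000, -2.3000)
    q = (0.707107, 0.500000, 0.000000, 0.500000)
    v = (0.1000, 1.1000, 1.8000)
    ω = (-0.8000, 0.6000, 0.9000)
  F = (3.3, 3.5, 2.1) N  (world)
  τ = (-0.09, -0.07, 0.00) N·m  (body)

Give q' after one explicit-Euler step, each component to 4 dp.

q' = (0.7030, 0.4557, -0.0212, 0.5456)

2q̇ = q⊗(0,ω) = (-0.0500000, -0.8656856, -0.4257358, 0.9363963)
updated quaternion q' = (0.7030, 0.4557, -0.0212, 0.5456)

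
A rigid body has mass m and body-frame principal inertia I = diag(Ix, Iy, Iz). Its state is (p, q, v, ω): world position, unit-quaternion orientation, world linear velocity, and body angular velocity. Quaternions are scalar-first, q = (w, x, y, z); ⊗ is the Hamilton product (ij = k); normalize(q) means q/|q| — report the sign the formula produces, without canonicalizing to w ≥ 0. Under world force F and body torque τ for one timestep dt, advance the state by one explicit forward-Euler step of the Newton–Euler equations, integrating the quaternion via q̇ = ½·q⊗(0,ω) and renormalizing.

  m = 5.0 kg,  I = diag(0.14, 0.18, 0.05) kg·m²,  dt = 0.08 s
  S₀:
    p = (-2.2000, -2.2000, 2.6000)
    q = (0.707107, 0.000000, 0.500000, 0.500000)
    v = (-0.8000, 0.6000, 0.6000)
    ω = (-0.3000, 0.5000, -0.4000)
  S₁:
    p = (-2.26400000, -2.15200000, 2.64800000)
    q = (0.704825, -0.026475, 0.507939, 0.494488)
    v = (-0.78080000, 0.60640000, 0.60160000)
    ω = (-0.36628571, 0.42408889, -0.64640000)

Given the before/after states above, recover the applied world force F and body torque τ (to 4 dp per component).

F = (1.2000, 0.4000, 0.1000)
τ = (-0.0900, -0.1600, -0.1600)

v₁ − v₀ = (0.01920000, 0.00640000, 0.00160000)
applied force F = (1.2000, 0.4000, 0.1000)
Δω = ω₁−ω₀ = (-0.06628571, -0.07591111, -0.24640000)
gyro term ω₀×Iω₀ = (0.0260, 0.0108, -0.0060)
I·α + gyro = (-0.0900, -0.1600, -0.1600)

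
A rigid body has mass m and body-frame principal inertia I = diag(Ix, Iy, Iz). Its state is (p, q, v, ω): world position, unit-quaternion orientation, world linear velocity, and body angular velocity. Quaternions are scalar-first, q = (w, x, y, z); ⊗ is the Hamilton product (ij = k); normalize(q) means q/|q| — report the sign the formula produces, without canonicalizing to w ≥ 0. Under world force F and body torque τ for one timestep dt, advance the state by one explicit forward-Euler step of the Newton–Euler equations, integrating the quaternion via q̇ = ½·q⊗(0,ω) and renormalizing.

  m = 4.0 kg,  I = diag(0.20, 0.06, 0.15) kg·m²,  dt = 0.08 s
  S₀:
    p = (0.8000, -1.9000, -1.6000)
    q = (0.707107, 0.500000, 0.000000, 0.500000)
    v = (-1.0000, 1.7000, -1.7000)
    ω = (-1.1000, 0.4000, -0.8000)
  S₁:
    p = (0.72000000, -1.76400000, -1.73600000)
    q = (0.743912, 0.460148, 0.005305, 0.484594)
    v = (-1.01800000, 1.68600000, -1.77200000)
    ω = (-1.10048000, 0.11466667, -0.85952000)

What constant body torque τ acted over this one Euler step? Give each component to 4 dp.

rate change Δω = (-0.00048000, -0.28533333, -0.05952000)
ω₀×(Iω₀) = (-0.0288, 0.0440, 0.0616)
τ = I·(Δω/dt) + ω₀×(Iω₀) = (-0.0300, -0.1700, -0.0500)

τ = (-0.0300, -0.1700, -0.0500)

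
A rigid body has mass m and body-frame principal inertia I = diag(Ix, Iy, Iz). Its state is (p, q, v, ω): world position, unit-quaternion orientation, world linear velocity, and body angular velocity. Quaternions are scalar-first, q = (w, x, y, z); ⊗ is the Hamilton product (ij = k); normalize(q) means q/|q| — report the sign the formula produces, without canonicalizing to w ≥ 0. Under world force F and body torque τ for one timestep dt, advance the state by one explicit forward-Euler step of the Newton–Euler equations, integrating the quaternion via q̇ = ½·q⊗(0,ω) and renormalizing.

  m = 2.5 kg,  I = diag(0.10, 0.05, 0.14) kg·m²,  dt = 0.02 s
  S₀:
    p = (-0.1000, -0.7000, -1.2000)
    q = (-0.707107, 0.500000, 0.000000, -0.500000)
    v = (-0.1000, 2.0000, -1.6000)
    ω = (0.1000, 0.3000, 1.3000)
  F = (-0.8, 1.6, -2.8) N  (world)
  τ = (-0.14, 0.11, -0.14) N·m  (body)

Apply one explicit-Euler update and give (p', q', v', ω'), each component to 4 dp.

p + v·dt = (-0.1020, -0.6600, -1.2320)
v' = v + a·dt = (-0.1064, 2.0128, -1.6224)
ω×(Iω) gyroscopic = (0.0351, -0.0052, -0.0015)
α = I⁻¹(τ − ω×Iω) = (-1.7510, 2.3040, -0.9893)
new body rate ω' = (0.0650, 0.3461, 1.2802)
q⊗(0,ω) = (0.6000000, 0.0792893, -0.9121321, -0.7692391)
updated quaternion q' = (-0.7010, 0.5007, -0.0091, -0.5076)

p' = (-0.1020, -0.6600, -1.2320)
q' = (-0.7010, 0.5007, -0.0091, -0.5076)
v' = (-0.1064, 2.0128, -1.6224)
ω' = (0.0650, 0.3461, 1.2802)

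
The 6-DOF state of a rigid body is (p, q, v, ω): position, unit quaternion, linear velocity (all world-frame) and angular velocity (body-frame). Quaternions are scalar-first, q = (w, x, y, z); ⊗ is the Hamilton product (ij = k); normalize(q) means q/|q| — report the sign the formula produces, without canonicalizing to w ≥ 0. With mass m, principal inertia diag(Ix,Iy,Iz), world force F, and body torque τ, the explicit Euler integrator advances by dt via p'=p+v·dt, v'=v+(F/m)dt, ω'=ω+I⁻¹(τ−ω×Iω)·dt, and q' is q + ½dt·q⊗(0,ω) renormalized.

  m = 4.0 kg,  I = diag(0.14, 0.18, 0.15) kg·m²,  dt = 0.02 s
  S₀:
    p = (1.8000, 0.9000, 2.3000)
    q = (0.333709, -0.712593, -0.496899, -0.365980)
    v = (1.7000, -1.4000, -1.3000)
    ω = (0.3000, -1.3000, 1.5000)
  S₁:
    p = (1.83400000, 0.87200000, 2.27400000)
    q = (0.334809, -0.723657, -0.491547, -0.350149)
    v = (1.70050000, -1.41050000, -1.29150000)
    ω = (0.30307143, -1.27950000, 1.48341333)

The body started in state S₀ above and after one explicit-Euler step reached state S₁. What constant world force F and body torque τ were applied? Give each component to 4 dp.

rate change Δω = (0.00307143, 0.02050000, -0.01658667)
gyro term ω₀×Iω₀ = (0.0585, -0.0045, -0.0156)
τ = I·(Δω/dt) + ω₀×(Iω₀) = (0.0800, 0.1800, -0.1400)
Δv = v₁−v₀ = (0.00050000, -0.01050000, 0.00850000)
F = m·Δv/dt = (0.1000, -2.1000, 1.7000)

F = (0.1000, -2.1000, 1.7000)
τ = (0.0800, 0.1800, -0.1400)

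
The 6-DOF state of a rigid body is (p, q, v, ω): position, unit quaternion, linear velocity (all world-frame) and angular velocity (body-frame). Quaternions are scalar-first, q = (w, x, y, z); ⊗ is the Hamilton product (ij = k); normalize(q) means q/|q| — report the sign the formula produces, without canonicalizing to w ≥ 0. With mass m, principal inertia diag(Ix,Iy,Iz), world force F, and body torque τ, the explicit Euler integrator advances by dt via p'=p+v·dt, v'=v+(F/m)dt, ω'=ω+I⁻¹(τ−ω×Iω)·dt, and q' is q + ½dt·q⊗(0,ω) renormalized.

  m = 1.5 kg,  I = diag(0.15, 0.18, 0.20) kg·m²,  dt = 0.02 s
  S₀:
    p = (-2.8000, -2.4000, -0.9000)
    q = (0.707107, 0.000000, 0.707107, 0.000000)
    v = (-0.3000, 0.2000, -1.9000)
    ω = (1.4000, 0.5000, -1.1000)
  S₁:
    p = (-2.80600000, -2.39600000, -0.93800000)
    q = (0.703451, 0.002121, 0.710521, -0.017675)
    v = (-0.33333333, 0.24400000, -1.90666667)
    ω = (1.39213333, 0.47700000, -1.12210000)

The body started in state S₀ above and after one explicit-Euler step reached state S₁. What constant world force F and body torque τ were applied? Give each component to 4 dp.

F = (-2.5000, 3.3000, -0.5000)
τ = (-0.0700, -0.1300, -0.2000)

velocity change Δv = (-0.03333333, 0.04400000, -0.00666667)
F = m·Δv/dt = (-2.5000, 3.3000, -0.5000)
Δω = ω₁−ω₀ = (-0.00786667, -0.02300000, -0.02210000)
gyro term ω₀×Iω₀ = (-0.0110, 0.0770, 0.0210)
I·α + gyro = (-0.0700, -0.1300, -0.2000)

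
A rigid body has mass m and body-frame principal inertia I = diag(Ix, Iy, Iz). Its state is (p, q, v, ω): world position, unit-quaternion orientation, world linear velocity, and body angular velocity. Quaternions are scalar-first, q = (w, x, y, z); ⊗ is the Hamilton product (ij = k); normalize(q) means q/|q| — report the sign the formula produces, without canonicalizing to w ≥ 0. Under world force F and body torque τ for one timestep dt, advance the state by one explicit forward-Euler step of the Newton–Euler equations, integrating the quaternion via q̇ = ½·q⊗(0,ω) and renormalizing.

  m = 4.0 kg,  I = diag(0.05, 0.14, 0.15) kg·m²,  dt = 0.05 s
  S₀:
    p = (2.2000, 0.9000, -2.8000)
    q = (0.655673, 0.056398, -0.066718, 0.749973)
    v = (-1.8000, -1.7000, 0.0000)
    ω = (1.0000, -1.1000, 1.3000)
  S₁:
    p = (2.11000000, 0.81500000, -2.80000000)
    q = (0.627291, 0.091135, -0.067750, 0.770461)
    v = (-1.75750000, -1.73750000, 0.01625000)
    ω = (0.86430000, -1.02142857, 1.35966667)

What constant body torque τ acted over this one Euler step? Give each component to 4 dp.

Δω = ω₁−ω₀ = (-0.13570000, 0.07857143, 0.05966667)
ω₀×(Iω₀) = (-0.0143, -0.1300, -0.0990)
τ = I·(Δω/dt) + ω₀×(Iω₀) = (-0.1500, 0.0900, 0.0800)

τ = (-0.1500, 0.0900, 0.0800)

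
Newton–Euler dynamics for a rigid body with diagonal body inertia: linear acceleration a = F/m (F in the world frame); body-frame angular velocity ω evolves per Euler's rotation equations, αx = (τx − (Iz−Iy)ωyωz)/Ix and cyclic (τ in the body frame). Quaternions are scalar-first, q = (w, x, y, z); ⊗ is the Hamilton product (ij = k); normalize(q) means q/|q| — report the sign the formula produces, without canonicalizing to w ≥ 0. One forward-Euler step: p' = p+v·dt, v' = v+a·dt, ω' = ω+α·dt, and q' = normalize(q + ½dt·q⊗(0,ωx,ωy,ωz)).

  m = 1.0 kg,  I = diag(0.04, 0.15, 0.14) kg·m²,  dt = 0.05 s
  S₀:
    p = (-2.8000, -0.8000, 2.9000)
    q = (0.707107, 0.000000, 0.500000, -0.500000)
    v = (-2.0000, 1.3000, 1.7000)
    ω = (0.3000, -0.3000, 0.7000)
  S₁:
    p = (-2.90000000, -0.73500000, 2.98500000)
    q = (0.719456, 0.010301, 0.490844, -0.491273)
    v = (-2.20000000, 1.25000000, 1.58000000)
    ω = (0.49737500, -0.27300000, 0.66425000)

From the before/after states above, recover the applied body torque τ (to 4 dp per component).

Δω = ω₁−ω₀ = (0.19737500, 0.02700000, -0.03575000)
gyro term ω₀×Iω₀ = (0.0021, -0.0210, -0.0099)
τ = I·(Δω/dt) + ω₀×(Iω₀) = (0.1600, 0.0600, -0.1100)

τ = (0.1600, 0.0600, -0.1100)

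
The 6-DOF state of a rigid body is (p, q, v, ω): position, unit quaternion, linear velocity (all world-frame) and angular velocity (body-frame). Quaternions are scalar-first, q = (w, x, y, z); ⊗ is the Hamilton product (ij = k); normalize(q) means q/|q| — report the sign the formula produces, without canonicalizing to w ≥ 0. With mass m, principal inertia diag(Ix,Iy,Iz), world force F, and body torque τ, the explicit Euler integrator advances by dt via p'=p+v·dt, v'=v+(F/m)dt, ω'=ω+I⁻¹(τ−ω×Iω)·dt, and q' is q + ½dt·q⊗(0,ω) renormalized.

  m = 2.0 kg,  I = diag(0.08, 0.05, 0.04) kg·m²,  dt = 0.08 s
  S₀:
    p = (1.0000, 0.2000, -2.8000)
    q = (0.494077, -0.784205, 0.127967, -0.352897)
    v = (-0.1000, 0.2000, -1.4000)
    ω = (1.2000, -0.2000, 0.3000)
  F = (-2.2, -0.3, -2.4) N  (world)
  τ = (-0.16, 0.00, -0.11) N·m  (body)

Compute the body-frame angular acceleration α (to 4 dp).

precession coupling ω×(Iω) = (0.0006, 0.0144, 0.0072)
angular accel α = (-2.0075, -0.2880, -2.9300)

α = (-2.0075, -0.2880, -2.9300)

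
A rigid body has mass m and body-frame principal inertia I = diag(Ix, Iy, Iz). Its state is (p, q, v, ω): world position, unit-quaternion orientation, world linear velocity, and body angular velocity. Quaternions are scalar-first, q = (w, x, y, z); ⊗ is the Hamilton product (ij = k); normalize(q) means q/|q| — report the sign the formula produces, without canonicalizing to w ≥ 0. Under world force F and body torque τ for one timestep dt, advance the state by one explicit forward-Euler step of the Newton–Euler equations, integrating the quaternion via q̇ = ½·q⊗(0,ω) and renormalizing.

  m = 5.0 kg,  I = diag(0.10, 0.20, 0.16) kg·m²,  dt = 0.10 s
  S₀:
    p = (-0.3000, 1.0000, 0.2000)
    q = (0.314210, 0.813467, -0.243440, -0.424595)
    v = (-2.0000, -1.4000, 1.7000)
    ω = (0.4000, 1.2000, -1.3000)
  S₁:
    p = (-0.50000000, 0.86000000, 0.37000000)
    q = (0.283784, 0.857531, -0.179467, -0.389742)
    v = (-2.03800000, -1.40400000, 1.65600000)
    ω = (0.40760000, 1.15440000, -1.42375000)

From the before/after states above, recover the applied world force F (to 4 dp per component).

F = (-1.9000, -0.2000, -2.2000)

velocity change Δv = (-0.03800000, -0.00400000, -0.04400000)
F = m·Δv/dt = (-1.9000, -0.2000, -2.2000)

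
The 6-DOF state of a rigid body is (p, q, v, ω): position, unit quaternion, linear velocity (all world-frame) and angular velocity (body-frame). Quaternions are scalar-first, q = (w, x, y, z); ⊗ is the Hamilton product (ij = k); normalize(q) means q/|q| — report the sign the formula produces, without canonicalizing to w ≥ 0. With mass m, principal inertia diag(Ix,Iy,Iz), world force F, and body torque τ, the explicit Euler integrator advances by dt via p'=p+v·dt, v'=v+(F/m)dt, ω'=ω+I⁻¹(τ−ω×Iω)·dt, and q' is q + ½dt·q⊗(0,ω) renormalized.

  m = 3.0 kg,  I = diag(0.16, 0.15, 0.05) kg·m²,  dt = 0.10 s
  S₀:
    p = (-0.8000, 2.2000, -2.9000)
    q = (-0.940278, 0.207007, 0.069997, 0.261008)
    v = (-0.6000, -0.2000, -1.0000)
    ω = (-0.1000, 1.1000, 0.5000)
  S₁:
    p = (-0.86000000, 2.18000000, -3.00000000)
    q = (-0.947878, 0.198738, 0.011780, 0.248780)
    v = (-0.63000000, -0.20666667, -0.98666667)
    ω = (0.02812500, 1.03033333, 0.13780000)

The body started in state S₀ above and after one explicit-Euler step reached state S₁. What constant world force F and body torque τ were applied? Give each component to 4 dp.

Δω = ω₁−ω₀ = (0.12812500, -0.06966667, -0.36220000)
ω₀×(Iω₀) = (-0.0550, -0.0055, 0.0011)
I·α + gyro = (0.1500, -0.1100, -0.1800)
Δv = v₁−v₀ = (-0.03000000, -0.00666667, 0.01333333)
applied force F = (-0.9000, -0.2000, 0.4000)

F = (-0.9000, -0.2000, 0.4000)
τ = (0.1500, -0.1100, -0.1800)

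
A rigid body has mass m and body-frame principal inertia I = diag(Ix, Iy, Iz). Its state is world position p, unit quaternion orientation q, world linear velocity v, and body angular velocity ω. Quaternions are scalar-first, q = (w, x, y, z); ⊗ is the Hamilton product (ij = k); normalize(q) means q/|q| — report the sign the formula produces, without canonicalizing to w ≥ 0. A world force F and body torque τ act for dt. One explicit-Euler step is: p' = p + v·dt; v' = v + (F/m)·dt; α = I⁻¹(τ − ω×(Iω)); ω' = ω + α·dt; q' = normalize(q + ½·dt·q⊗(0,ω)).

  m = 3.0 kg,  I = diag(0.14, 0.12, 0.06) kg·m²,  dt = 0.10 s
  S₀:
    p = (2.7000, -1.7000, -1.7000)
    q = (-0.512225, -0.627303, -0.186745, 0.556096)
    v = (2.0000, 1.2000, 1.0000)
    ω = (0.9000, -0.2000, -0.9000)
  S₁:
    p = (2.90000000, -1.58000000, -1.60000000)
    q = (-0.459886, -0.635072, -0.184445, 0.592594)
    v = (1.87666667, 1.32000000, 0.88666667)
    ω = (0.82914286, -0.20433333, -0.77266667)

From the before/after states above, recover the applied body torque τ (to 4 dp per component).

rate change Δω = (-0.07085714, -0.00433333, 0.12733333)
ω₀×(Iω₀) = (-0.0108, -0.0648, 0.0036)
I·α + gyro = (-0.1100, -0.0700, 0.0800)

τ = (-0.1100, -0.0700, 0.0800)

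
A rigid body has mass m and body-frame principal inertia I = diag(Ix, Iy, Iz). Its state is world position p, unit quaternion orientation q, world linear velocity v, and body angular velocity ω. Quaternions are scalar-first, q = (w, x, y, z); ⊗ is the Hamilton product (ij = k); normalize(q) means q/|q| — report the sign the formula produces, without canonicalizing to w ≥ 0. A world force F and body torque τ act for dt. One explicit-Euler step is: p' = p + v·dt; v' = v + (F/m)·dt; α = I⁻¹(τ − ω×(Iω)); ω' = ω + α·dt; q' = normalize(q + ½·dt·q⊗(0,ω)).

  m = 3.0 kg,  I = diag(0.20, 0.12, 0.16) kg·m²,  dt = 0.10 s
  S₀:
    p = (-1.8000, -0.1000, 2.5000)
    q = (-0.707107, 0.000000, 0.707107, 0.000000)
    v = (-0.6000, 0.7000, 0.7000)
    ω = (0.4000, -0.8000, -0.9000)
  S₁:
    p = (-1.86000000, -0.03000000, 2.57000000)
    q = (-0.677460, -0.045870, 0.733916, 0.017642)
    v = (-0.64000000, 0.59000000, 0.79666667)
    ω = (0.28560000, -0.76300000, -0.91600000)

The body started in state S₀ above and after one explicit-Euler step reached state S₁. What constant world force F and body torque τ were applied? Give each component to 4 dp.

F = (-1.2000, -3.3000, 2.9000)
τ = (-0.2000, 0.0300, 0.0000)

v₁ − v₀ = (-0.04000000, -0.11000000, 0.09666667)
F = m·Δv/dt = (-1.2000, -3.3000, 2.9000)
ω₁ − ω₀ = (-0.11440000, 0.03700000, -0.01600000)
precession coupling = (0.0288, -0.0144, 0.0256)
τ = I·(Δω/dt) + ω₀×(Iω₀) = (-0.2000, 0.0300, 0.0000)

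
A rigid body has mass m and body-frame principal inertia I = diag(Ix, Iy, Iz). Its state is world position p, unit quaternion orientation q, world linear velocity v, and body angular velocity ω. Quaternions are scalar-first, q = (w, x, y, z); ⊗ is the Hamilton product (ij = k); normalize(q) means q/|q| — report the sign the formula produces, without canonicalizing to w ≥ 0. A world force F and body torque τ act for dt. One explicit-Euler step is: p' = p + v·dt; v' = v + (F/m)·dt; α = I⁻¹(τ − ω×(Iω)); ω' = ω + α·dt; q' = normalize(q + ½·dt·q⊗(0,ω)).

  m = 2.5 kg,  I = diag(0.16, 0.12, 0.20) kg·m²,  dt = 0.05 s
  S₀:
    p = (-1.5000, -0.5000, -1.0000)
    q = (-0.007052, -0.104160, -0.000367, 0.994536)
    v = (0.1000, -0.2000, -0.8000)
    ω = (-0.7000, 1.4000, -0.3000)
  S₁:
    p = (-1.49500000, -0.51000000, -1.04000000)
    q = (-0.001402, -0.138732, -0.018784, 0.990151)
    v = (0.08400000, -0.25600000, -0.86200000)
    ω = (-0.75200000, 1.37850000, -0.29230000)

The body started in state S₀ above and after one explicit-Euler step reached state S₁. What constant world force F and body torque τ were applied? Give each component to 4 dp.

Δv = v₁−v₀ = (-0.01600000, -0.05600000, -0.06200000)
F = m·Δv/dt = (-0.8000, -2.8000, -3.1000)
Δω = ω₁−ω₀ = (-0.05200000, -0.02150000, 0.00770000)
ω₀×(Iω₀) = (-0.0336, -0.0084, 0.0392)
I·α + gyro = (-0.2000, -0.0600, 0.0700)

F = (-0.8000, -2.8000, -3.1000)
τ = (-0.2000, -0.0600, 0.0700)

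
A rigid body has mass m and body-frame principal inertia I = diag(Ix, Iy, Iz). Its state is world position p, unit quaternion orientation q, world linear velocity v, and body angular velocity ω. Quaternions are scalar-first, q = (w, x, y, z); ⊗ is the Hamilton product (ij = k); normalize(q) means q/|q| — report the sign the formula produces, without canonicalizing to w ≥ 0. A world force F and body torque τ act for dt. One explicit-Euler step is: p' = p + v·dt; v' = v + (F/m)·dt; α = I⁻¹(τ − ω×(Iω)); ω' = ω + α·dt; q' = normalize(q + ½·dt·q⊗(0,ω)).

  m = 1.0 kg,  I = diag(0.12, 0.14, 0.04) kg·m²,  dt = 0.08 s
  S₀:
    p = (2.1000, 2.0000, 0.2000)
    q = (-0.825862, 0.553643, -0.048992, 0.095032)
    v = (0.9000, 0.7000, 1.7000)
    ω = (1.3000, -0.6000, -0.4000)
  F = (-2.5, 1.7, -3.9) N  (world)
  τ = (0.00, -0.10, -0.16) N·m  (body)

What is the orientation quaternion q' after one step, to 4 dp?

q' = (-0.8528, 0.5129, -0.0153, 0.0973)

q⊗(0,ω) = (-0.7111183, -0.9970046, 0.8405160, 0.0618486)
q' = normalize(q + ½dt·q⊗(0,ω)) = (-0.8528, 0.5129, -0.0153, 0.0973)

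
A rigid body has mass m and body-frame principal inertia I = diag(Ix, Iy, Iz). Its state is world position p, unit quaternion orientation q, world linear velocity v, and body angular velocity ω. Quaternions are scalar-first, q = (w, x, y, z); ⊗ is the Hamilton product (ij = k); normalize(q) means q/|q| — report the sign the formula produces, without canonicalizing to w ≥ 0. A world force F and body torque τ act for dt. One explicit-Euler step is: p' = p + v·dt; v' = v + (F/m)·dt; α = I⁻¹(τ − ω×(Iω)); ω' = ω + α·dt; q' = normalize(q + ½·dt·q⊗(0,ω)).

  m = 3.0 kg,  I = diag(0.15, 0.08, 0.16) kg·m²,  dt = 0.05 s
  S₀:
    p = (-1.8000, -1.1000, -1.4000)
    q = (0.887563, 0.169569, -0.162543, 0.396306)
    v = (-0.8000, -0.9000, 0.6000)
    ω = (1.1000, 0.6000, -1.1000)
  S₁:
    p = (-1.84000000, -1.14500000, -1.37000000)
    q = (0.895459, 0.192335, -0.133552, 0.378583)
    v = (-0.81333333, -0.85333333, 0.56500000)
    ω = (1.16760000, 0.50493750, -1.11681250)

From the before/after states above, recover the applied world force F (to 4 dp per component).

Δv = v₁−v₀ = (-0.01333333, 0.04666667, -0.03500000)
applied force F = (-0.8000, 2.8000, -2.1000)

F = (-0.8000, 2.8000, -2.1000)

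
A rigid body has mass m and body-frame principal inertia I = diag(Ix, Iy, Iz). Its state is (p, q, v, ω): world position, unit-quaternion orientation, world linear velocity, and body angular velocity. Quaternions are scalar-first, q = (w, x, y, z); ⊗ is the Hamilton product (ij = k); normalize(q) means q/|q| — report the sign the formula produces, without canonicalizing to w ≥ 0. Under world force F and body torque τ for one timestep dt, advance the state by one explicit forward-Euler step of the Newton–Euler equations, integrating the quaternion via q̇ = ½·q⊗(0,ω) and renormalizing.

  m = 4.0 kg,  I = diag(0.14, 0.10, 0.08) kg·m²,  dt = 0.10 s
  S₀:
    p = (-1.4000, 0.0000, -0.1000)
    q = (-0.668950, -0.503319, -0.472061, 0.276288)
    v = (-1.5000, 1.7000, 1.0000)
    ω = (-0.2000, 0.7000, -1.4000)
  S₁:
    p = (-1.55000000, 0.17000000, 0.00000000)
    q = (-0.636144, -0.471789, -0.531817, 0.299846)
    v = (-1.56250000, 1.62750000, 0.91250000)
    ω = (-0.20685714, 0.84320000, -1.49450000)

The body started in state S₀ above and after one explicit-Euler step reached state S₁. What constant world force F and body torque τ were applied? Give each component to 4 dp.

F = (-2.5000, -2.9000, -3.5000)
τ = (0.0100, 0.1600, -0.0700)

rate change Δω = (-0.00685714, 0.14320000, -0.09450000)
τ = I·(Δω/dt) + ω₀×(Iω₀) = (0.0100, 0.1600, -0.0700)
v₁ − v₀ = (-0.06250000, -0.07250000, -0.08750000)
applied force F = (-2.5000, -2.9000, -3.5000)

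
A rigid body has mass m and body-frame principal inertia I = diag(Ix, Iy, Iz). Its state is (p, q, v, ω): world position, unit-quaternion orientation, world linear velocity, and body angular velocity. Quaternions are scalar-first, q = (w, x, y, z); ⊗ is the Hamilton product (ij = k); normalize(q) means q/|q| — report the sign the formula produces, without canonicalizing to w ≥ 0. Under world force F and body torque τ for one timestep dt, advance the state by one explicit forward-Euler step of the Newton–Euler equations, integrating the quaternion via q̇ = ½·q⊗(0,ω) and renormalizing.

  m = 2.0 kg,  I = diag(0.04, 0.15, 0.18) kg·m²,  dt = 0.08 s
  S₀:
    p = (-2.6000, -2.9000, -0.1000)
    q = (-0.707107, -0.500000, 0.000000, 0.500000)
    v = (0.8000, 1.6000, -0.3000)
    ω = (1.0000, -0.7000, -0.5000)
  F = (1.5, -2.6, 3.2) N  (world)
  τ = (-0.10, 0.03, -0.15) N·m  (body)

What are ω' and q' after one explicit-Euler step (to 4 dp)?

angular accel α = (-2.7625, -0.2667, -0.4056)
ω + α·dt = (0.7790, -0.7213, -0.5324)
Hamilton product q⊗(0,ω) = (0.7500000, -0.3571070, 0.7449749, 0.7035535)
updated quaternion q' = (-0.6762, -0.5136, 0.0298, 0.5274)

ω' = (0.7790, -0.7213, -0.5324)
q' = (-0.6762, -0.5136, 0.0298, 0.5274)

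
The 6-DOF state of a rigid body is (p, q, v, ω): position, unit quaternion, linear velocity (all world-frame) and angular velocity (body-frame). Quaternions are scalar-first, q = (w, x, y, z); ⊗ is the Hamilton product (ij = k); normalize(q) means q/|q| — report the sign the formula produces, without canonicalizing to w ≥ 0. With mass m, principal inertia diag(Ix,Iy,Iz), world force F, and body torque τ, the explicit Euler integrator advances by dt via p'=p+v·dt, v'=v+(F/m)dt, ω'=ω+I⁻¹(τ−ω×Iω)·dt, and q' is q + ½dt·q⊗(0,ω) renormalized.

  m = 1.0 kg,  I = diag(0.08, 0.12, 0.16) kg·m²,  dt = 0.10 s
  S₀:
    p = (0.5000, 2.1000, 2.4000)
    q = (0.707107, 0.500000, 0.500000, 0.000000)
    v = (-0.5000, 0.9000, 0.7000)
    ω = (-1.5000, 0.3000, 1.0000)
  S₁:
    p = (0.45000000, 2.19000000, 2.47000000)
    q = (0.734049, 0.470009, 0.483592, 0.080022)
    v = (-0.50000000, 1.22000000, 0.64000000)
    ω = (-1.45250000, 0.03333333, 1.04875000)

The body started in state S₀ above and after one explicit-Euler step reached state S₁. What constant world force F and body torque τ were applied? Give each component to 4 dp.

v₁ − v₀ = (0.00000000, 0.32000000, -0.06000000)
applied force F = (0.0000, 3.2000, -0.6000)
ω₁ − ω₀ = (0.04750000, -0.26666667, 0.04875000)
τ = I·(Δω/dt) + ω₀×(Iω₀) = (0.0500, -0.2000, 0.0600)

F = (0.0000, 3.2000, -0.6000)
τ = (0.0500, -0.2000, 0.0600)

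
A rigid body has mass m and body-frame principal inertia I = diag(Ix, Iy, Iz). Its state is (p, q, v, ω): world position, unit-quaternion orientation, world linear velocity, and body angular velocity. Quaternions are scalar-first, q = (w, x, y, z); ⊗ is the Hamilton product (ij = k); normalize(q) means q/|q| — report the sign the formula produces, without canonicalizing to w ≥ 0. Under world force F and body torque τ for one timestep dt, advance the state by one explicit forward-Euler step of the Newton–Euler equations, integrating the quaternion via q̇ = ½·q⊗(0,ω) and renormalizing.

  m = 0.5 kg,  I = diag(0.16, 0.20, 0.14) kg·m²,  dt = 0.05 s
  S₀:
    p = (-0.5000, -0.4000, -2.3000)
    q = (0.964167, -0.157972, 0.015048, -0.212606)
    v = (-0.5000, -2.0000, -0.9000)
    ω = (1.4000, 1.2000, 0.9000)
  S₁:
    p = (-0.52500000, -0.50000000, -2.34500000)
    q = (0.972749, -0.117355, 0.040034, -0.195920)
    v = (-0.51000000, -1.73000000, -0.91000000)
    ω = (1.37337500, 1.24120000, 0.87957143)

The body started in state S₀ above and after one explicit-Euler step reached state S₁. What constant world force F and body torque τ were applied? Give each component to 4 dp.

rate change Δω = (-0.02662500, 0.04120000, -0.02042857)
gyro term ω₀×Iω₀ = (-0.0648, 0.0252, 0.0672)
I·α + gyro = (-0.1500, 0.1900, 0.0100)
v₁ − v₀ = (-0.01000000, 0.27000000, -0.01000000)
m·(v₁−v₀)/dt = (-0.1000, 2.7000, -0.1000)

F = (-0.1000, 2.7000, -0.1000)
τ = (-0.1500, 0.1900, 0.0100)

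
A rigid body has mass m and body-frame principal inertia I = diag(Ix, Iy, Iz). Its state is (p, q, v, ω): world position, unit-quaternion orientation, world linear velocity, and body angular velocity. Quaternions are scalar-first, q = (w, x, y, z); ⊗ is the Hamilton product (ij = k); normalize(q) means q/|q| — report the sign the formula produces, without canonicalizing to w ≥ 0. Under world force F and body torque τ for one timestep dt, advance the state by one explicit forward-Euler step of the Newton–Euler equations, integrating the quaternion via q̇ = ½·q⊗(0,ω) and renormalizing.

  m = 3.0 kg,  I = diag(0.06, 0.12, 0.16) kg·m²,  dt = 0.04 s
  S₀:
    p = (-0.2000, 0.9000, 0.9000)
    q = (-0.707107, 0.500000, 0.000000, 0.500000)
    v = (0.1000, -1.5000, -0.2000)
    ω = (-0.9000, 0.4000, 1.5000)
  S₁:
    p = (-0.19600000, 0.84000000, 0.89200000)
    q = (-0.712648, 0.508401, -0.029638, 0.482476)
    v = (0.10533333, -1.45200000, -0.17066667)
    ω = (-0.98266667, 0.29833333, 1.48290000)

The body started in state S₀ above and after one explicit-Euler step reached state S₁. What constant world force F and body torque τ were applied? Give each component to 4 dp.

F = (0.4000, 3.6000, 2.2000)
τ = (-0.1000, -0.1700, -0.0900)

Δv = v₁−v₀ = (0.00533333, 0.04800000, 0.02933333)
applied force F = (0.4000, 3.6000, 2.2000)
Δω = ω₁−ω₀ = (-0.08266667, -0.10166667, -0.01710000)
applied torque τ = (-0.1000, -0.1700, -0.0900)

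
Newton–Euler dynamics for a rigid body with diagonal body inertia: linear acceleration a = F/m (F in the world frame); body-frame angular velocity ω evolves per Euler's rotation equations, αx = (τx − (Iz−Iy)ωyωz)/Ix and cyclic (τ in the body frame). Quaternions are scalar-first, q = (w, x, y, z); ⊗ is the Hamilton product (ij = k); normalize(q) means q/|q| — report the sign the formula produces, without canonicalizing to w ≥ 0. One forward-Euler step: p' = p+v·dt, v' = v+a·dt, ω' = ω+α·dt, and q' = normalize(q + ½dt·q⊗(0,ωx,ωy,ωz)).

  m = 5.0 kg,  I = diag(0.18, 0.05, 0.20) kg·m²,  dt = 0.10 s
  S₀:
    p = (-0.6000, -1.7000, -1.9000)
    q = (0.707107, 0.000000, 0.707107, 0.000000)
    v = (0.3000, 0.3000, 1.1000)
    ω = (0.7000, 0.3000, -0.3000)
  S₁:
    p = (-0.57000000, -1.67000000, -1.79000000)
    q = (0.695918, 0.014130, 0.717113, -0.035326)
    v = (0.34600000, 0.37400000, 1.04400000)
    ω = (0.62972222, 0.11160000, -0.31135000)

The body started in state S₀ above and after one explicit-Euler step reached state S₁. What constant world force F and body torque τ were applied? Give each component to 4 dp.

F = (2.3000, 3.7000, -2.8000)
τ = (-0.1400, -0.0900, -0.0500)

Δω = ω₁−ω₀ = (-0.07027778, -0.18840000, -0.01135000)
ω₀×(Iω₀) = (-0.0135, 0.0042, -0.0273)
I·α + gyro = (-0.1400, -0.0900, -0.0500)
v₁ − v₀ = (0.04600000, 0.07400000, -0.05600000)
applied force F = (2.3000, 3.7000, -2.8000)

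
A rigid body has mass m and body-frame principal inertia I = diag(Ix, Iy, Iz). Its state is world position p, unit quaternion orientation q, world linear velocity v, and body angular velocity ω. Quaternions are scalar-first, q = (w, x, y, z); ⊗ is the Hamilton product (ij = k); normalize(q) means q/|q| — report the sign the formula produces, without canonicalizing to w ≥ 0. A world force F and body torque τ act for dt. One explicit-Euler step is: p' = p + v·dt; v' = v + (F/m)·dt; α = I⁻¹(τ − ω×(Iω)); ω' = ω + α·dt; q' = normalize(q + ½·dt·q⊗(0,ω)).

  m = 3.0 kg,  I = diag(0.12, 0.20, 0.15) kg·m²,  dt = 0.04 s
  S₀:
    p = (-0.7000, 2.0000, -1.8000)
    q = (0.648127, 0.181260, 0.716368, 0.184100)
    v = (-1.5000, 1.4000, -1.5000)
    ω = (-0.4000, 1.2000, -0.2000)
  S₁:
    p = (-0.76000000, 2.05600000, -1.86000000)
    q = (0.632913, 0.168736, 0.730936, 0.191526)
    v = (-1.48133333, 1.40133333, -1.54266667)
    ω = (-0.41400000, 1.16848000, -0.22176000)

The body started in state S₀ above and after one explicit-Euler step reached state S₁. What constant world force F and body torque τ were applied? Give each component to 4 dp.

F = (1.4000, 0.1000, -3.2000)
τ = (-0.0300, -0.1600, -0.1200)

ω₁ − ω₀ = (-0.01400000, -0.03152000, -0.02176000)
ω₀×(Iω₀) = (0.0120, -0.0024, -0.0384)
applied torque τ = (-0.0300, -0.1600, -0.1200)
Δv = v₁−v₀ = (0.01866667, 0.00133333, -0.04266667)
F = m·Δv/dt = (1.4000, 0.1000, -3.2000)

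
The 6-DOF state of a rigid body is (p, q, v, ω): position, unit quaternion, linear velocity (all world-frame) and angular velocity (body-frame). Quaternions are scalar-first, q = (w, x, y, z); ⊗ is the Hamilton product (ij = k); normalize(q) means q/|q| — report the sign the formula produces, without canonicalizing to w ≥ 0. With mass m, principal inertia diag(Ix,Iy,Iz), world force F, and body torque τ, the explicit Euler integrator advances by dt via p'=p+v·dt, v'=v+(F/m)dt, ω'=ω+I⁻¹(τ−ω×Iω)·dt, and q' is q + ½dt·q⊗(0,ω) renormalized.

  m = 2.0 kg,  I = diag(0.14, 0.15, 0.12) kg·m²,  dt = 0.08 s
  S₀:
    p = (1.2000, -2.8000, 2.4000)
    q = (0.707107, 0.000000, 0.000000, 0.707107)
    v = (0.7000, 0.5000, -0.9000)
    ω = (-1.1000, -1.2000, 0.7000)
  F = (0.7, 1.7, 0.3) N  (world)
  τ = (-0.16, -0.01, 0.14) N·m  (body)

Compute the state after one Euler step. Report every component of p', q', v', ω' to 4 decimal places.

p' = p + v·dt = (1.2560, -2.7600, 2.3280)
new velocity v' = (0.7280, 0.5680, -0.8880)
precession coupling ω×(Iω) = (0.0252, -0.0154, 0.0132)
(τ − ω×Iω)/I = (-1.3229, 0.0360, 1.0567)
new body rate ω' = (-1.2058, -1.1971, 0.7845)
2q̇ = q⊗(0,ω) = (-0.4949749, 0.0707107, -1.6263461, 0.4949749)
q + ½dt·q⊗(0,ω), renormalized = (0.6856, 0.0028, -0.0649, 0.7251)

p' = (1.2560, -2.7600, 2.3280)
q' = (0.6856, 0.0028, -0.0649, 0.7251)
v' = (0.7280, 0.5680, -0.8880)
ω' = (-1.2058, -1.1971, 0.7845)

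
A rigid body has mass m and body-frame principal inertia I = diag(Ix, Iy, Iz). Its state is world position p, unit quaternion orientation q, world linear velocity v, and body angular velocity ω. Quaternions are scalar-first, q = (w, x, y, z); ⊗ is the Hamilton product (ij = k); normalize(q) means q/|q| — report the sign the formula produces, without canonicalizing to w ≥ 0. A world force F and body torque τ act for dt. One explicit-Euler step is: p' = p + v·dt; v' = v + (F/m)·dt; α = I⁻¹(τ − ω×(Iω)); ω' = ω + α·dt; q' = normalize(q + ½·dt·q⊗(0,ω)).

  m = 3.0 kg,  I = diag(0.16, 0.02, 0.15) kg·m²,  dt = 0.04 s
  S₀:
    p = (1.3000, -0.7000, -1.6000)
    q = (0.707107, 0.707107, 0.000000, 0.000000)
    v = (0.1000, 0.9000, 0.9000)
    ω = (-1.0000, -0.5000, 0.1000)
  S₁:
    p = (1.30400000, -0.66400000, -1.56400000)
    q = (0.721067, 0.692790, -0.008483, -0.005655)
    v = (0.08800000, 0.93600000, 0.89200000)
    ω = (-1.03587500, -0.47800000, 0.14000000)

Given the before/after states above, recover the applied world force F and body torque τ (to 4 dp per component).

v₁ − v₀ = (-0.01200000, 0.03600000, -0.00800000)
F = m·Δv/dt = (-0.9000, 2.7000, -0.6000)
rate change Δω = (-0.03587500, 0.02200000, 0.04000000)
precession coupling = (-0.0065, -0.0010, -0.0700)
τ = I·(Δω/dt) + ω₀×(Iω₀) = (-0.1500, 0.0100, 0.0800)

F = (-0.9000, 2.7000, -0.6000)
τ = (-0.1500, 0.0100, 0.0800)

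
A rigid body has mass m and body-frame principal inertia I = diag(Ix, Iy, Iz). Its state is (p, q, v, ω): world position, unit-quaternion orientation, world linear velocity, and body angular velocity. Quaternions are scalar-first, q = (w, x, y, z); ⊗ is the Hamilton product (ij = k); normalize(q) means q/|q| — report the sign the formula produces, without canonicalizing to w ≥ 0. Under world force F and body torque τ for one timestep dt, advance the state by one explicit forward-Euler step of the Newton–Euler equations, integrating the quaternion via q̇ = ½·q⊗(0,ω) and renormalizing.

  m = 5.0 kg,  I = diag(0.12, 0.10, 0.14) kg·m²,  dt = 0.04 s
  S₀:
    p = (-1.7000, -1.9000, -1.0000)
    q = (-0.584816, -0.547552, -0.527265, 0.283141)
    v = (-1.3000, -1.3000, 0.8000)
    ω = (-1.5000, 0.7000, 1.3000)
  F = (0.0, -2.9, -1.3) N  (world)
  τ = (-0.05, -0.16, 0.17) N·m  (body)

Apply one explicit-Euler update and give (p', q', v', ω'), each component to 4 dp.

ω×(Iω) gyroscopic = (0.0364, 0.0390, 0.0210)
angular accel α = (-0.7200, -1.9900, 1.0643)
ω + α·dt = (-1.5288, 0.6204, 1.3426)
q⊗(0,ω) = (-0.8203258, -0.0064192, -0.1222651, -1.9344447)
q + ½dt·q⊗(0,ω), renormalized = (-0.6007, -0.5472, -0.5292, 0.2442)
linear accel F/m = (0.0000, -0.5800, -0.2600)
p + v·dt = (-1.7520, -1.9520, -0.9680)
new velocity v' = (-1.3000, -1.3232, 0.7896)

p' = (-1.7520, -1.9520, -0.9680)
q' = (-0.6007, -0.5472, -0.5292, 0.2442)
v' = (-1.3000, -1.3232, 0.7896)
ω' = (-1.5288, 0.6204, 1.3426)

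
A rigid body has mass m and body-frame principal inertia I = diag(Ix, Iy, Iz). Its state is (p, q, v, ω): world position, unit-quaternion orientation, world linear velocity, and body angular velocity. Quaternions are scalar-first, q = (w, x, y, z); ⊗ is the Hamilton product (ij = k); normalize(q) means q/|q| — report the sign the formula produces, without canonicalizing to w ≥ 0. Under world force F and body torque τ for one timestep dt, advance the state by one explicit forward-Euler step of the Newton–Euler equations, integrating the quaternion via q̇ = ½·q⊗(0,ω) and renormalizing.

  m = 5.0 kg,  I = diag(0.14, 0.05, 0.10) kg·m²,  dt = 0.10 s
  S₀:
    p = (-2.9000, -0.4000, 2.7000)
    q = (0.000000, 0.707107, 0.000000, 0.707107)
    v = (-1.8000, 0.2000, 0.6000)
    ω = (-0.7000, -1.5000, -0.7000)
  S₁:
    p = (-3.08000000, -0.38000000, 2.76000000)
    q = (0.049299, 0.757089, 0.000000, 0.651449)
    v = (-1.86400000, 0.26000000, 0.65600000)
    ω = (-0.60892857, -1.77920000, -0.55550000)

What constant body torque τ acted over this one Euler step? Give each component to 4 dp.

τ = (0.1800, -0.1200, 0.0500)

ω₁ − ω₀ = (0.09107143, -0.27920000, 0.14450000)
gyro term ω₀×Iω₀ = (0.0525, 0.0196, -0.0945)
applied torque τ = (0.1800, -0.1200, 0.0500)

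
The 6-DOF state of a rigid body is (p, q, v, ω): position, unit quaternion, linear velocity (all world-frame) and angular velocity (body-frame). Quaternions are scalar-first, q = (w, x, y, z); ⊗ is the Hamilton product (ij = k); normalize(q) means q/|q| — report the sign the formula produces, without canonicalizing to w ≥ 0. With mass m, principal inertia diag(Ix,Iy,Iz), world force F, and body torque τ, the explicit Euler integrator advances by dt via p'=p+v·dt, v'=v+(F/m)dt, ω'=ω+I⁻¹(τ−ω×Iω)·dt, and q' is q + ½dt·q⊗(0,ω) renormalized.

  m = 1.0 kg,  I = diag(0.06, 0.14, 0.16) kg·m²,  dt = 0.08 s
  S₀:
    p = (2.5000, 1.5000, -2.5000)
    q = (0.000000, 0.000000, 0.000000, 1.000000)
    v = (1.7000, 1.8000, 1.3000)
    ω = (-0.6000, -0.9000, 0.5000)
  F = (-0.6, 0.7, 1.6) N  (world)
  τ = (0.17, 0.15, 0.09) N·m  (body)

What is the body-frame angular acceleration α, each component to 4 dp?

gyro term ω×Iω = (-0.0090, 0.0300, 0.0432)
angular accel α = (2.9833, 0.8571, 0.2925)

α = (2.9833, 0.8571, 0.2925)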